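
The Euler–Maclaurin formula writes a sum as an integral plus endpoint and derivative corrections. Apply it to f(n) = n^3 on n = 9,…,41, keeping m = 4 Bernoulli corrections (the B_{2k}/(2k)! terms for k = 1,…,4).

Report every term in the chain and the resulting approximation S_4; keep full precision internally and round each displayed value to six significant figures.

S_4 ≈ 740025

The integral term ∫_9^41 x^3 dx = 704800.
Endpoint term: (f(9) + f(41))/2 = (729.000 + 68921.0)/2 = 34825.0.
Integral + boundary = 739625.
Correction k=1: B_{2}/2! · (f^{(1)}(41) − f^{(1)}(9)) = 1/12 · (5043.00 − 243.000) = 400.000.
Partial sum through k=1: 740025.
Correction k=2: B_{4}/4! · (f^{(3)}(41) − f^{(3)}(9)) = −1/720 · (6.00000 − 6.00000) = 0.00000.
Partial sum through k=2: 740025.
Correction k=3: B_{6}/6! · (f^{(5)}(41) − f^{(5)}(9)) = 1/30240 · (0.00000 − 0.00000) = 0.00000.
Partial sum through k=3: 740025.
Correction k=4: B_{8}/8! · (f^{(7)}(41) − f^{(7)}(9)) = −1/1209600 · (0.00000 − 0.00000) = 0.00000.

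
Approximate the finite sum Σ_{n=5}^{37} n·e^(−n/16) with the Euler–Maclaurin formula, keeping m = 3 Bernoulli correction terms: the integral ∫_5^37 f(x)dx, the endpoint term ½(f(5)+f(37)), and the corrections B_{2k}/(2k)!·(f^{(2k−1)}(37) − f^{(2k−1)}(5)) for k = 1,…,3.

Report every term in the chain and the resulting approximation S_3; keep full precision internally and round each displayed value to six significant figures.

∫_5^37 x·e^(−x/16) dx evaluates to 161.859.
Boundary: ½(f(5) + f(37)) = ½(3.65808 + 3.66350) = 3.66079.
So far: 165.520.
Order-1 term: 1/12 · (-0.129955 − 0.502986) = -0.0527451.
Partial sum through k=1: 165.468.
Order-2 term: −1/720 · (0.000265905 − 0.00768054) = 1.02981e-05.
Partial sum through k=2: 165.468.
Order-3 term: 1/30240 · (4.06034e-06 − 5.23292e-05) = -1.59619e-09.

S_3 ≈ 165.468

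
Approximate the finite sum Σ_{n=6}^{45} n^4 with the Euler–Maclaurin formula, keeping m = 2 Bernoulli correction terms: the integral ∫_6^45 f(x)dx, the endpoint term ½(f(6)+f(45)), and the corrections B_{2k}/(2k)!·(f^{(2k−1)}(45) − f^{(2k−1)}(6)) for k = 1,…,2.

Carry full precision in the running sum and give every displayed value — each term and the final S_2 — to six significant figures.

The integral term ∫_6^45 x^4 dx = 3.69041e+07.
Endpoint term: (f(6) + f(45))/2 = (1296.00 + 4.10062e+06)/2 = 2.05096e+06.
So far: 3.89550e+07.
k=1: B_{2}/(2)! × [f^{(1)}(45) − f^{(1)}(6)] = 1/12 × (364500 − 864.000) = 30303.0.
Running total after k=1: 3.89853e+07.
k=2: B_{4}/(4)! × [f^{(3)}(45) − f^{(3)}(6)] = −1/720 × (1080.00 − 144.000) = -1.30000.

S_2 ≈ 3.89853e+07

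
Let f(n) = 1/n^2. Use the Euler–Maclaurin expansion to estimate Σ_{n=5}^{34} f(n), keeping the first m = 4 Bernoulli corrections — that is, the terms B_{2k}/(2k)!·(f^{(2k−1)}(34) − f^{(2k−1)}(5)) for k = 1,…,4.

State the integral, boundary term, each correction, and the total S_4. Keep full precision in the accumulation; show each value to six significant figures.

The integral term ∫_5^34 1/x^2 dx = 0.170588.
Endpoint term: (f(5) + f(34))/2 = (0.0400000 + 0.000865052)/2 = 0.0204325.
Integral + boundary = 0.191021.
Order-1 term: 1/12 · (-5.08854e-05 − (-0.0160000)) = 0.00132909.
Partial sum through k=1: 0.192350.
Order-2 term: −1/720 · (-5.28222e-07 − (-0.00768000)) = -1.06659e-05.
Partial sum through k=2: 0.192339.
Order-3 term: 1/30240 · (-1.37082e-08 − (-0.00921600)) = 3.04761e-07.
Partial sum through k=3: 0.192339.
Order-4 term: −1/1209600 · (-6.64065e-10 − (-0.0206438)) = -1.70667e-08.

S_4 ≈ 0.192339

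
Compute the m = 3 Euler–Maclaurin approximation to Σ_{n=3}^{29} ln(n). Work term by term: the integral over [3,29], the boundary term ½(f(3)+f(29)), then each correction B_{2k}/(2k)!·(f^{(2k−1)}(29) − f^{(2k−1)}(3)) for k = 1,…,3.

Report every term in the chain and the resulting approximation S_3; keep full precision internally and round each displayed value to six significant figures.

The integral term ∫_3^29 ln(x) dx = 68.3557.
Endpoint term: (f(3) + f(29))/2 = (1.09861 + 3.36730)/2 = 2.23295.
Integral + boundary = 70.5887.
k=1: B_{2}/(2)! × [f^{(1)}(29) − f^{(1)}(3)] = 1/12 × (0.0344828 − 0.333333) = -0.0249042.
Partial sum through k=1: 70.5638.
k=2: B_{4}/(4)! × [f^{(3)}(29) − f^{(3)}(3)] = −1/720 × (8.20042e-05 − 0.0740741) = 0.000102767.
Partial sum through k=2: 70.5639.
k=3: B_{6}/(6)! × [f^{(5)}(29) − f^{(5)}(3)] = 1/30240 × (1.17010e-06 − 0.0987654) = -3.26601e-06.

S_3 ≈ 70.5639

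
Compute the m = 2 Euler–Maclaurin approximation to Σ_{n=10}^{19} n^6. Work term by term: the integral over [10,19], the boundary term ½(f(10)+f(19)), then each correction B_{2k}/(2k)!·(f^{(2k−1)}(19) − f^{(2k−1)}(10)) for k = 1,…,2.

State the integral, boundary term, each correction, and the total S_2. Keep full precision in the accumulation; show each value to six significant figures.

S_2 ≈ 1.51477e+08

Integral: ∫_10^19 x^6 dx = 1.26267e+08.
Boundary: ½(f(10) + f(19)) = ½(1.00000e+06 + 4.70459e+07) = 2.40229e+07.
Running total after boundary: 1.50290e+08.
Correction k=1: B_{2}/2! · (f^{(1)}(19) − f^{(1)}(10)) = 1/12 · (1.48566e+07 − 600000) = 1.18805e+06.
Partial sum through k=1: 1.51478e+08.
Correction k=2: B_{4}/4! · (f^{(3)}(19) − f^{(3)}(10)) = −1/720 · (823080 − 120000) = -976.500.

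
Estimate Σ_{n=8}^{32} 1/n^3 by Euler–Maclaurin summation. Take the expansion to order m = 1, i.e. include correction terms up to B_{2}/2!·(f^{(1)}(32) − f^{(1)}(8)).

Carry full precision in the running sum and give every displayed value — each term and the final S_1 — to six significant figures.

S_1 ≈ 0.00837684

∫_8^32 1/x^3 dx evaluates to 0.00732422.
½[f(8) + f(32)] = ½[0.00195312 + 3.05176e-05] = 0.000991821.
Integral + boundary = 0.00831604.
k=1: B_{2}/(2)! × [f^{(1)}(32) − f^{(1)}(8)] = 1/12 × (-2.86102e-06 − (-0.000732422)) = 6.07967e-05.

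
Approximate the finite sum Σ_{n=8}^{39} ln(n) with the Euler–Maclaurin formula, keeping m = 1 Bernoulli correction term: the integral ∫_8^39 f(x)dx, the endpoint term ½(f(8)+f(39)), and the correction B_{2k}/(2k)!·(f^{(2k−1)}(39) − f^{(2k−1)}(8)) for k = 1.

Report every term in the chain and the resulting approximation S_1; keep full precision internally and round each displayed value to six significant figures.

∫_8^39 ln(x) dx evaluates to 95.2434.
Endpoint term: (f(8) + f(39))/2 = (2.07944 + 3.66356)/2 = 2.87150.
Integral + boundary = 98.1149.
Order-1 term: 1/12 · (0.0256410 − 0.125000) = -0.00827991.

S_1 ≈ 98.1066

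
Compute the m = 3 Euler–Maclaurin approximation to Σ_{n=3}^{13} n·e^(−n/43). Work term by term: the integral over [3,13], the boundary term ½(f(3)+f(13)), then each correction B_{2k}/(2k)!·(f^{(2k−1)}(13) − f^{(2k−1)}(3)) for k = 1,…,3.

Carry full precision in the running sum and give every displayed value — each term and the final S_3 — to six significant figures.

Integral: ∫_3^13 x·e^(−x/43) dx = 64.9574.
Endpoint term: (f(3) + f(13))/2 = (2.79783 + 9.60827)/2 = 6.20305.
Integral + boundary = 71.1605.
k=1: B_{2}/(2)! × [f^{(1)}(13) − f^{(1)}(3)] = 1/12 × (0.515649 − 0.867545) = -0.0293246.
After k=1: 71.1311.
k=2: B_{4}/(4)! × [f^{(3)}(13) − f^{(3)}(3)] = −1/720 × (0.00107834 − 0.00147797) = 5.55046e-07.
After k=2: 71.1311.
k=3: B_{6}/(6)! × [f^{(5)}(13) − f^{(5)}(3)] = 1/30240 × (1.01557e-06 − 1.34491e-06) = -1.08909e-11.

S_3 ≈ 71.1311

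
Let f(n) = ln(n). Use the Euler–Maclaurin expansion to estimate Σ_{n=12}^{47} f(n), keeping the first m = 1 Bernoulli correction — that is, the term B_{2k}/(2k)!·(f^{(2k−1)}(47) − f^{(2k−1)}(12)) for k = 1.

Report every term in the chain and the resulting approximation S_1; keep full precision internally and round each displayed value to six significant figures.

S_1 ≈ 119.300

The integral term ∫_12^47 ln(x) dx = 116.138.
Endpoint term: (f(12) + f(47))/2 = (2.48491 + 3.85015)/2 = 3.16753.
Running total after boundary: 119.306.
Correction k=1: B_{2}/2! · (f^{(1)}(47) − f^{(1)}(12)) = 1/12 · (0.0212766 − 0.0833333) = -0.00517139.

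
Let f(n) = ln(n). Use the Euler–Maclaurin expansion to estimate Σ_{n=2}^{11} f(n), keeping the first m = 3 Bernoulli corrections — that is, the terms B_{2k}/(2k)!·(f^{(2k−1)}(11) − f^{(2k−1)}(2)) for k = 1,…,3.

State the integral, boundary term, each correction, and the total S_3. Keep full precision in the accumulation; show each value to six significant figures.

Integral: ∫_2^11 ln(x) dx = 15.9906.
Boundary: ½(f(2) + f(11)) = ½(0.693147 + 2.39790) = 1.54552.
So far: 17.5361.
Correction k=1: B_{2}/2! · (f^{(1)}(11) − f^{(1)}(2)) = 1/12 · (0.0909091 − 0.500000) = -0.0340909.
After k=1: 17.5020.
Correction k=2: B_{4}/4! · (f^{(3)}(11) − f^{(3)}(2)) = −1/720 · (0.00150263 − 0.250000) = 0.000345135.
After k=2: 17.5023.
Correction k=3: B_{6}/6! · (f^{(5)}(11) − f^{(5)}(2)) = 1/30240 · (0.000149021 − 0.750000) = -2.47967e-05.

S_3 ≈ 17.5023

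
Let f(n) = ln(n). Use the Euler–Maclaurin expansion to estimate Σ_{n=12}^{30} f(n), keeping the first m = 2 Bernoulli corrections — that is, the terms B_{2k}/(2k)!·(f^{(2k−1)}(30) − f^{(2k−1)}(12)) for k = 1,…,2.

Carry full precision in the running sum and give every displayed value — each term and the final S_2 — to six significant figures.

S_2 ≈ 57.1559

The integral term ∫_12^30 ln(x) dx = 54.2170.
½[f(12) + f(30)] = ½[2.48491 + 3.40120] = 2.94305.
Running total after boundary: 57.1601.
Correction k=1: B_{2}/2! · (f^{(1)}(30) − f^{(1)}(12)) = 1/12 · (0.0333333 − 0.0833333) = -0.00416667.
After k=1: 57.1559.
Correction k=2: B_{4}/4! · (f^{(3)}(30) − f^{(3)}(12)) = −1/720 · (7.40741e-05 − 0.00115741) = 1.50463e-06.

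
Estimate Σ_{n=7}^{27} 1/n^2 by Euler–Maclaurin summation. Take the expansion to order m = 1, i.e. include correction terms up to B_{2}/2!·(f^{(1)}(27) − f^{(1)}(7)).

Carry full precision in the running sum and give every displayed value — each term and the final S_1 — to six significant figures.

S_1 ≈ 0.117187

Integral: ∫_7^27 1/x^2 dx = 0.105820.
Boundary: ½(f(7) + f(27)) = ½(0.0204082 + 0.00137174) = 0.0108900.
Running total after boundary: 0.116710.
Correction k=1: B_{2}/2! · (f^{(1)}(27) − f^{(1)}(7)) = 1/12 · (-0.000101611 − (-0.00583090)) = 0.000477441.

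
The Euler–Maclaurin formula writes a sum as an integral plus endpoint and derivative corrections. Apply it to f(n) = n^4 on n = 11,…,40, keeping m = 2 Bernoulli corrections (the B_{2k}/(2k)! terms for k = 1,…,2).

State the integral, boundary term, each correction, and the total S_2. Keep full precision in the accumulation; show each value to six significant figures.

The integral term ∫_11^40 x^4 dx = 2.04478e+07.
Boundary: ½(f(11) + f(40)) = ½(14641.0 + 2.56000e+06) = 1.28732e+06.
Running total after boundary: 2.17351e+07.
Correction k=1: B_{2}/2! · (f^{(1)}(40) − f^{(1)}(11)) = 1/12 · (256000 − 5324.00) = 20889.7.
After k=1: 2.17560e+07.
Correction k=2: B_{4}/4! · (f^{(3)}(40) − f^{(3)}(11)) = −1/720 · (960.000 − 264.000) = -0.966667.

S_2 ≈ 2.17560e+07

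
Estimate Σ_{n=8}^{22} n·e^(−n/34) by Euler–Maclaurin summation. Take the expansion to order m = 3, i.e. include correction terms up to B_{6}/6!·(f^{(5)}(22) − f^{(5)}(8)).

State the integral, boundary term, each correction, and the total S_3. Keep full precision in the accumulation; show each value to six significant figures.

S_3 ≈ 140.586

The integral term ∫_8^22 x·e^(−x/34) dx = 131.700.
Boundary: ½(f(8) + f(22)) = ½(6.32271 + 11.5188) = 8.92077.
So far: 140.621.
Order-1 term: 1/12 · (0.184794 − 0.604376) = -0.0349652.
Running total after k=1: 140.586.
Order-2 term: −1/720 · (0.00106571 − 0.00189018) = 1.14510e-06.
Running total after k=2: 140.586.
Order-3 term: 1/30240 · (1.70551e-06 − 2.81795e-06) = -3.67872e-11.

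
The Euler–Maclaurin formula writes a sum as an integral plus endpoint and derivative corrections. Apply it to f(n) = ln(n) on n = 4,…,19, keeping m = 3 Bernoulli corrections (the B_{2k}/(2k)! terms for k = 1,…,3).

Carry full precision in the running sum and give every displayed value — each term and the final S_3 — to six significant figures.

S_3 ≈ 37.5481

∫_4^19 ln(x) dx evaluates to 35.3992.
½[f(4) + f(19)] = ½[1.38629 + 2.94444] = 2.16537.
Integral + boundary = 37.5645.
Correction k=1: B_{2}/2! · (f^{(1)}(19) − f^{(1)}(4)) = 1/12 · (0.0526316 − 0.250000) = -0.0164474.
After k=1: 37.5481.
Correction k=2: B_{4}/4! · (f^{(3)}(19) − f^{(3)}(4)) = −1/720 · (0.000291588 − 0.0312500) = 4.29978e-05.
After k=2: 37.5481.
Correction k=3: B_{6}/6! · (f^{(5)}(19) − f^{(5)}(4)) = 1/30240 · (9.69267e-06 − 0.0234375) = -7.74729e-07.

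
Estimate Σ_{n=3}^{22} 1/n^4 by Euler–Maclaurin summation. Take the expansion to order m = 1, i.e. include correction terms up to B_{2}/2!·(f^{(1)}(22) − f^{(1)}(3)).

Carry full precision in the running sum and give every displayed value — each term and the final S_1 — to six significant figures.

S_1 ≈ 0.0198610

Integral: ∫_3^22 1/x^4 dx = 0.0123144.
Boundary: ½(f(3) + f(22)) = ½(0.0123457 + 4.26883e-06) = 0.00617497.
Running total after boundary: 0.0184893.
Correction k=1: B_{2}/2! · (f^{(1)}(22) − f^{(1)}(3)) = 1/12 · (-7.76152e-07 − (-0.0164609)) = 0.00137168.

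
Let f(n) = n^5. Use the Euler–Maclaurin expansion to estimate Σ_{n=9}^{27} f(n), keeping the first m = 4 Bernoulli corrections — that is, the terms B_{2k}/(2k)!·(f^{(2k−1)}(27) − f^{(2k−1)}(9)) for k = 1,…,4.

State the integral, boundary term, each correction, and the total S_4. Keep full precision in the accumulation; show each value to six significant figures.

Integral: ∫_9^27 x^5 dx = 6.44815e+07.
Boundary: ½(f(9) + f(27)) = ½(59049.0 + 1.43489e+07) = 7.20398e+06.
Integral + boundary = 7.16855e+07.
Order-1 term: 1/12 · (2.65720e+06 − 32805.0) = 218700.
Running total after k=1: 7.19042e+07.
Order-2 term: −1/720 · (43740.0 − 4860.00) = -54.0000.
Running total after k=2: 7.19041e+07.
Order-3 term: 1/30240 · (120.000 − 120.000) = 0.00000.
Running total after k=3: 7.19041e+07.
Order-4 term: −1/1209600 · (0.00000 − 0.00000) = 0.00000.

S_4 ≈ 7.19041e+07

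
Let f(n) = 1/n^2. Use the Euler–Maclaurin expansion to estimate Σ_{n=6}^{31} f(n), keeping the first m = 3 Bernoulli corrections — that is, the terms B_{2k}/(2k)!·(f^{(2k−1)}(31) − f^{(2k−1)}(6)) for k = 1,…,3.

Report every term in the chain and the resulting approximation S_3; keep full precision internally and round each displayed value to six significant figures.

∫_6^31 1/x^2 dx evaluates to 0.134409.
Endpoint term: (f(6) + f(31))/2 = (0.0277778 + 0.00104058)/2 = 0.0144092.
So far: 0.148818.
Order-1 term: 1/12 · (-6.71344e-05 − (-0.00925926)) = 0.000766010.
After k=1: 0.149584.
Order-2 term: −1/720 · (-8.38306e-07 − (-0.00308642)) = -4.28553e-06.
After k=2: 0.149580.
Order-3 term: 1/30240 · (-2.61698e-08 − (-0.00257202)) = 8.50526e-08.

S_3 ≈ 0.149580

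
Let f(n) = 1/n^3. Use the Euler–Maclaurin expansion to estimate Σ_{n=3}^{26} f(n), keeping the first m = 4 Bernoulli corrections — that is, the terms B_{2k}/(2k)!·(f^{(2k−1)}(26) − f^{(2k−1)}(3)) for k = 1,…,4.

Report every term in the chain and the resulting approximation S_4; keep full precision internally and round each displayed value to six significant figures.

S_4 ≈ 0.0763446

The integral term ∫_3^26 1/x^3 dx = 0.0548159.
½[f(3) + f(26)] = ½[0.0370370 + 5.68958e-05] = 0.0185470.
So far: 0.0733629.
k=1: B_{2}/(2)! × [f^{(1)}(26) − f^{(1)}(3)] = 1/12 × (-6.56490e-06 − (-0.0370370)) = 0.00308587.
Running total after k=1: 0.0764487.
k=2: B_{4}/(4)! × [f^{(3)}(26) − f^{(3)}(3)] = −1/720 × (-1.94228e-07 − (-0.0823045)) = -0.000114312.
Running total after k=2: 0.0763344.
k=3: B_{6}/(6)! × [f^{(5)}(26) − f^{(5)}(3)] = 1/30240 × (-1.20674e-08 − (-0.384088)) = 1.27013e-05.
Running total after k=3: 0.0763471.
k=4: B_{8}/(8)! × [f^{(7)}(26) − f^{(7)}(3)] = −1/1209600 × (-1.28529e-09 − (-3.07270)) = -2.54026e-06.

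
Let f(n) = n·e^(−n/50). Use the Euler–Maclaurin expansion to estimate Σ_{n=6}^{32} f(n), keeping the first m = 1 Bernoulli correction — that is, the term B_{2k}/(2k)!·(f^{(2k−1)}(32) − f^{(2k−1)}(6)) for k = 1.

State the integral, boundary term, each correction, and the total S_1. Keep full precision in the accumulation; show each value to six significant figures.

∫_6^32 x·e^(−x/50) dx evaluates to 321.478.
Boundary: ½(f(6) + f(32)) = ½(5.32152 + 16.8734) = 11.0974.
So far: 332.576.
Correction k=1: B_{2}/2! · (f^{(1)}(32) − f^{(1)}(6)) = 1/12 · (0.189825 − 0.780490) = -0.0492221.

S_1 ≈ 332.527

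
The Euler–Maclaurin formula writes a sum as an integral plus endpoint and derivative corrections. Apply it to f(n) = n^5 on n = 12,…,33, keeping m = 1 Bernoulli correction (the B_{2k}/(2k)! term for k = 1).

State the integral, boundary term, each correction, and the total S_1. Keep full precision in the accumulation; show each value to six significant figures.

S_1 ≈ 2.34925e+08

∫_12^33 x^5 dx evaluates to 2.14747e+08.
Boundary: ½(f(12) + f(33)) = ½(248832 + 3.91354e+07) = 1.96921e+07.
Integral + boundary = 2.34439e+08.
k=1: B_{2}/(2)! × [f^{(1)}(33) − f^{(1)}(12)] = 1/12 × (5.92960e+06 − 103680) = 485494.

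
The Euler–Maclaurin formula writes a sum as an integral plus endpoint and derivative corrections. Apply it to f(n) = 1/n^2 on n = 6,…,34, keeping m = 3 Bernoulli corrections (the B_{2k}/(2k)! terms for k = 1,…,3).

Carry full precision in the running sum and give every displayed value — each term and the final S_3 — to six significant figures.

S_3 ≈ 0.152339

Integral: ∫_6^34 1/x^2 dx = 0.137255.
½[f(6) + f(34)] = ½[0.0277778 + 0.000865052] = 0.0143214.
So far: 0.151576.
k=1: B_{2}/(2)! × [f^{(1)}(34) − f^{(1)}(6)] = 1/12 × (-5.08854e-05 − (-0.00925926)) = 0.000767364.
After k=1: 0.152344.
k=2: B_{4}/(4)! × [f^{(3)}(34) − f^{(3)}(6)] = −1/720 × (-5.28222e-07 − (-0.00308642)) = -4.28596e-06.
After k=2: 0.152339.
k=3: B_{6}/(6)! × [f^{(5)}(34) − f^{(5)}(6)] = 1/30240 × (-1.37082e-08 − (-0.00257202)) = 8.50530e-08.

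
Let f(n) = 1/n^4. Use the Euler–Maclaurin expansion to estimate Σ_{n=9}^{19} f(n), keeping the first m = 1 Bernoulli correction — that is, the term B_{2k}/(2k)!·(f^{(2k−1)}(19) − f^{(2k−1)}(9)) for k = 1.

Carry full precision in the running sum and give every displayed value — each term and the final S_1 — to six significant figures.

Integral: ∫_9^19 1/x^4 dx = 0.000408649.
Boundary: ½(f(9) + f(19)) = ½(0.000152416 + 7.67336e-06) = 8.00446e-05.
Running total after boundary: 0.000488694.
Correction k=1: B_{2}/2! · (f^{(1)}(19) − f^{(1)}(9)) = 1/12 · (-1.61544e-06 − (-6.77404e-05)) = 5.51041e-06.

S_1 ≈ 0.000494204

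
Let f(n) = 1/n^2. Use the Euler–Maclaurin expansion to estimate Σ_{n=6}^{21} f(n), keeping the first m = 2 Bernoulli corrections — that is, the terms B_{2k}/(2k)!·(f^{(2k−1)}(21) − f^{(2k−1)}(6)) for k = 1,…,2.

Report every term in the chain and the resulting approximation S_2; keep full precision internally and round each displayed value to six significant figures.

S_2 ≈ 0.134820

Integral: ∫_6^21 1/x^2 dx = 0.119048.
½[f(6) + f(21)] = ½[0.0277778 + 0.00226757] = 0.0150227.
So far: 0.134070.
Order-1 term: 1/12 · (-0.000215959 − (-0.00925926)) = 0.000753608.
Running total after k=1: 0.134824.
Order-2 term: −1/720 · (-5.87645e-06 − (-0.00308642)) = -4.27853e-06.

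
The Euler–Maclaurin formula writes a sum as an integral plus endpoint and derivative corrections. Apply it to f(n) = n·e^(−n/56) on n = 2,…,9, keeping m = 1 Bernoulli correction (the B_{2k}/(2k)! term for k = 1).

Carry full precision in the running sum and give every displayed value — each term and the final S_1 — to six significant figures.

S_1 ≈ 39.2372

∫_2^9 x·e^(−x/56) dx evaluates to 34.4584.
Boundary: ½(f(2) + f(9)) = ½(1.92983 + 7.66382) = 4.79682.
So far: 39.2552.
Order-1 term: 1/12 · (0.714681 − 0.930455) = -0.0179811.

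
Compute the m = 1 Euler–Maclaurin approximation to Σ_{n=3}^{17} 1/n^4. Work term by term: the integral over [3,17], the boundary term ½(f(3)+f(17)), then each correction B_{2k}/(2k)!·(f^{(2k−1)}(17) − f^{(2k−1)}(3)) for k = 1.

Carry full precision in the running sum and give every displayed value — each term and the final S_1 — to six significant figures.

The integral term ∫_3^17 1/x^4 dx = 0.0122778.
Endpoint term: (f(3) + f(17))/2 = (0.0123457 + 1.19730e-05)/2 = 0.00617883.
Running total after boundary: 0.0184567.
k=1: B_{2}/(2)! × [f^{(1)}(17) − f^{(1)}(3)] = 1/12 × (-2.81719e-06 − (-0.0164609)) = 0.00137151.

S_1 ≈ 0.0198282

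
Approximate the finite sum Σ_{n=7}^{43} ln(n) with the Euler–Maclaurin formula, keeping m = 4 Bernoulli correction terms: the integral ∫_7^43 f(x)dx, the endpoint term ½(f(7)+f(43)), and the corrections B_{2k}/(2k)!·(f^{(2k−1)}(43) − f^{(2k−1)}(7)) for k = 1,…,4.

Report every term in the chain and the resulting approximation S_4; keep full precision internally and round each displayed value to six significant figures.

S_4 ≈ 114.954

The integral term ∫_7^43 ln(x) dx = 112.110.
Boundary: ½(f(7) + f(43)) = ½(1.94591 + 3.76120) = 2.85356.
So far: 114.964.
k=1: B_{2}/(2)! × [f^{(1)}(43) − f^{(1)}(7)] = 1/12 × (0.0232558 − 0.142857) = -0.00996678.
After k=1: 114.954.
k=2: B_{4}/(4)! × [f^{(3)}(43) − f^{(3)}(7)] = −1/720 × (2.51550e-05 − 0.00583090) = 8.06354e-06.
After k=2: 114.954.
k=3: B_{6}/(6)! × [f^{(5)}(43) − f^{(5)}(7)] = 1/30240 × (1.63256e-07 − 0.00142798) = -4.72160e-08.
After k=3: 114.954.
k=4: B_{8}/(8)! × [f^{(7)}(43) − f^{(7)}(7)] = −1/1209600 × (2.64883e-09 − 0.000874271) = 7.22775e-10.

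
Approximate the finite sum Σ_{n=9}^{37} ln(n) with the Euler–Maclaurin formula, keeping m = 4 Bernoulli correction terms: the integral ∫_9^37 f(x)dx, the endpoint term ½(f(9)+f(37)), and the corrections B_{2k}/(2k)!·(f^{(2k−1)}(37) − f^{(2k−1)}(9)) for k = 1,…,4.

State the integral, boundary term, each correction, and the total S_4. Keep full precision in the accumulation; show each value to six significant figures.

S_4 ≈ 88.7260

∫_9^37 ln(x) dx evaluates to 85.8289.
Endpoint term: (f(9) + f(37))/2 = (2.19722 + 3.61092)/2 = 2.90407.
Running total after boundary: 88.7330.
k=1: B_{2}/(2)! × [f^{(1)}(37) − f^{(1)}(9)] = 1/12 × (0.0270270 − 0.111111) = -0.00700701.
Running total after k=1: 88.7260.
k=2: B_{4}/(4)! × [f^{(3)}(37) − f^{(3)}(9)] = −1/720 × (3.94843e-05 − 0.00274348) = 3.75556e-06.
Running total after k=2: 88.7260.
k=3: B_{6}/(6)! × [f^{(5)}(37) − f^{(5)}(9)] = 1/30240 × (3.46101e-07 − 0.000406442) = -1.34291e-08.
Running total after k=3: 88.7260.
k=4: B_{8}/(8)! × [f^{(7)}(37) − f^{(7)}(9)] = −1/1209600 × (7.58439e-09 − 0.000150534) = 1.24443e-10.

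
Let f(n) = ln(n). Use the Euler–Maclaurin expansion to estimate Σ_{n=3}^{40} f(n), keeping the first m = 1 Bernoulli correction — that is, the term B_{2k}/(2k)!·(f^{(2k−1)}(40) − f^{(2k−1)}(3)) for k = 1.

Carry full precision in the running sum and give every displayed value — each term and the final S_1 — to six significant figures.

∫_3^40 ln(x) dx evaluates to 107.259.
½[f(3) + f(40)] = ½[1.09861 + 3.68888] = 2.39375.
So far: 109.653.
Correction k=1: B_{2}/2! · (f^{(1)}(40) − f^{(1)}(3)) = 1/12 · (0.0250000 − 0.333333) = -0.0256944.

S_1 ≈ 109.627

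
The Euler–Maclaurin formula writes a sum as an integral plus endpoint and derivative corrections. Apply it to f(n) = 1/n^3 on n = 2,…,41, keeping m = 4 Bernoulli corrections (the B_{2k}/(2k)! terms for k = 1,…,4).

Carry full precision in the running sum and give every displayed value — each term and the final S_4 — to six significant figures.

∫_2^41 1/x^3 dx evaluates to 0.124703.
½[f(2) + f(41)] = ½[0.125000 + 1.45094e-05] = 0.0625073.
So far: 0.187210.
Order-1 term: 1/12 · (-1.06166e-06 − (-0.187500)) = 0.0156249.
After k=1: 0.202835.
Order-2 term: −1/720 · (-1.26313e-08 − (-0.937500)) = -0.00130208.
After k=2: 0.201533.
Order-3 term: 1/30240 · (-3.15595e-10 − (-9.84375)) = 0.000325521.
After k=3: 0.201858.
Order-4 term: −1/1209600 · (-1.35174e-11 − (-177.188)) = -0.000146484.

S_4 ≈ 0.201712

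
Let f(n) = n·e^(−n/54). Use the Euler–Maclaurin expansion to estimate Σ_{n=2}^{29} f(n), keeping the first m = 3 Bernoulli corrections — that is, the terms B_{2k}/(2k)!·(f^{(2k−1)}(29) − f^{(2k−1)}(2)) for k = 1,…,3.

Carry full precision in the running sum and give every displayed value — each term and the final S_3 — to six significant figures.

S_3 ≈ 303.804

Integral: ∫_2^29 x·e^(−x/54) dx = 294.421.
Endpoint term: (f(2) + f(29))/2 = (1.92728 + 16.9498)/2 = 9.43856.
Running total after boundary: 303.859.
Order-1 term: 1/12 · (0.270591 − 0.927950) = -0.0547799.
Running total after k=1: 303.804.
Order-2 term: −1/720 · (0.000493672 − 0.000979160) = 6.74290e-07.
Running total after k=2: 303.804.
Order-3 term: 1/30240 · (3.06772e-07 − 5.62446e-07) = -8.45483e-12.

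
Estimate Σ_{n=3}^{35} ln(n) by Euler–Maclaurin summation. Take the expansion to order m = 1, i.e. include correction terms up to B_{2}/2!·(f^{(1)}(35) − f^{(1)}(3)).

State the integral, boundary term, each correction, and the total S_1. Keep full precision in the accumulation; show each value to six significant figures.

∫_3^35 ln(x) dx evaluates to 89.1413.
½[f(3) + f(35)] = ½[1.09861 + 3.55535] = 2.32698.
Running total after boundary: 91.4683.
k=1: B_{2}/(2)! × [f^{(1)}(35) − f^{(1)}(3)] = 1/12 × (0.0285714 − 0.333333) = -0.0253968.

S_1 ≈ 91.4429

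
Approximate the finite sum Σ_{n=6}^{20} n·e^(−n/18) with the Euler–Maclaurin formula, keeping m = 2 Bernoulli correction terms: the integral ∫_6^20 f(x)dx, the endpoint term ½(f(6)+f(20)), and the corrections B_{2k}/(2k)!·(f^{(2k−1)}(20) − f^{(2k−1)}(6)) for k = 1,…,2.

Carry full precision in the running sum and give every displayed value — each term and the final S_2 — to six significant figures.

S_2 ≈ 89.7722

The integral term ∫_6^20 x·e^(−x/18) dx = 84.3735.
Boundary: ½(f(6) + f(20)) = ½(4.29919 + 6.58386) = 5.44152.
So far: 89.8150.
Correction k=1: B_{2}/2! · (f^{(1)}(20) − f^{(1)}(6)) = 1/12 · (-0.0365770 − 0.477688) = -0.0428554.
Partial sum through k=1: 89.7722.
Correction k=2: B_{4}/4! · (f^{(3)}(20) − f^{(3)}(6)) = −1/720 · (0.00191916 − 0.00589738) = 5.52530e-06.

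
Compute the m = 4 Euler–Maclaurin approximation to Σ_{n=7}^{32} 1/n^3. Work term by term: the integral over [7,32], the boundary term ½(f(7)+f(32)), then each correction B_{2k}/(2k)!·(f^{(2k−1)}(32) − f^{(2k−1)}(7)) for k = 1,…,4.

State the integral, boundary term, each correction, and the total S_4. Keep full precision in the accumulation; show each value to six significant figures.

Integral: ∫_7^32 1/x^3 dx = 0.00971580.
Boundary: ½(f(7) + f(32)) = ½(0.00291545 + 3.05176e-05) = 0.00147298.
Integral + boundary = 0.0111888.
Order-1 term: 1/12 · (-2.86102e-06 − (-0.00124948)) = 0.000103885.
Running total after k=1: 0.0112927.
Order-2 term: −1/720 · (-5.58794e-08 − (-0.000509992)) = -7.08244e-07.
Running total after k=2: 0.0112920.
Order-3 term: 1/30240 · (-2.29193e-09 − (-0.000437136)) = 1.44555e-08.
Running total after k=3: 0.0112920.
Order-4 term: −1/1209600 · (-1.61151e-10 − (-0.000642322)) = -5.31020e-10.

S_4 ≈ 0.0112920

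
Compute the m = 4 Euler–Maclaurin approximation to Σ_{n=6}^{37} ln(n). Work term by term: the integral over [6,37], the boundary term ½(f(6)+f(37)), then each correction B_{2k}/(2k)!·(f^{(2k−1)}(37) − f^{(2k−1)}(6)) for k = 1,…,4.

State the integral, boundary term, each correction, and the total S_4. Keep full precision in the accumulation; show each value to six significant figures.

S_4 ≈ 94.5431

The integral term ∫_6^37 ln(x) dx = 91.8534.
½[f(6) + f(37)] = ½[1.79176 + 3.61092] = 2.70134.
Integral + boundary = 94.5547.
Correction k=1: B_{2}/2! · (f^{(1)}(37) − f^{(1)}(6)) = 1/12 · (0.0270270 − 0.166667) = -0.0116366.
Running total after k=1: 94.5431.
Correction k=2: B_{4}/4! · (f^{(3)}(37) − f^{(3)}(6)) = −1/720 · (3.94843e-05 − 0.00925926) = 1.28052e-05.
Running total after k=2: 94.5431.
Correction k=3: B_{6}/6! · (f^{(5)}(37) − f^{(5)}(6)) = 1/30240 · (3.46101e-07 − 0.00308642) = -1.02053e-07.
Running total after k=3: 94.5431.
Correction k=4: B_{8}/8! · (f^{(7)}(37) − f^{(7)}(6)) = −1/1209600 · (7.58439e-09 − 0.00257202) = 2.12633e-09.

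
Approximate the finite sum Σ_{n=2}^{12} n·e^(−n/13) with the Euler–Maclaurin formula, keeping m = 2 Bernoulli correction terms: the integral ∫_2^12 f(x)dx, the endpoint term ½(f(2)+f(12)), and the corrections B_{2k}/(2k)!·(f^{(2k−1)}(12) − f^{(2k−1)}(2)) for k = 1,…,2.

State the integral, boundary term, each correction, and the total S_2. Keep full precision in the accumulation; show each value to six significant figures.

Integral: ∫_2^12 x·e^(−x/13) dx = 38.0730.
Boundary: ½(f(2) + f(12)) = ½(1.71481 + 4.76754) = 3.24117.
Running total after boundary: 41.3142.
Correction k=1: B_{2}/2! · (f^{(1)}(12) − f^{(1)}(2)) = 1/12 · (0.0305611 − 0.725496) = -0.0579112.
After k=1: 41.2562.
Correction k=2: B_{4}/4! · (f^{(3)}(12) − f^{(3)}(2)) = −1/720 · (0.00488255 − 0.0144397) = 1.32738e-05.

S_2 ≈ 41.2563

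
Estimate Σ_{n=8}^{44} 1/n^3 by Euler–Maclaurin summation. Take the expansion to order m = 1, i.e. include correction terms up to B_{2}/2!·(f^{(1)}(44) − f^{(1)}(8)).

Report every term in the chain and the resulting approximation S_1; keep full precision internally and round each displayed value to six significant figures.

S_1 ≈ 0.00859764

∫_8^44 1/x^3 dx evaluates to 0.00755424.
Endpoint term: (f(8) + f(44))/2 = (0.00195312 + 1.17393e-05)/2 = 0.000982432.
Integral + boundary = 0.00853667.
k=1: B_{2}/(2)! × [f^{(1)}(44) − f^{(1)}(8)] = 1/12 × (-8.00406e-07 − (-0.000732422)) = 6.09685e-05.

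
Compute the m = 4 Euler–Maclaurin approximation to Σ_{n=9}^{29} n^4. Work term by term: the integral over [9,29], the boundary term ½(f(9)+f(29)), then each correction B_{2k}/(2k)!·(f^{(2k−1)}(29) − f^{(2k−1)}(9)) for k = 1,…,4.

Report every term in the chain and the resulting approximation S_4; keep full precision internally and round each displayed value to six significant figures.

Integral: ∫_9^29 x^4 dx = 4.09042e+06.
½[f(9) + f(29)] = ½[6561.00 + 707281] = 356921.
So far: 4.44734e+06.
k=1: B_{2}/(2)! × [f^{(1)}(29) − f^{(1)}(9)] = 1/12 × (97556.0 − 2916.00) = 7886.67.
After k=1: 4.45523e+06.
k=2: B_{4}/(4)! × [f^{(3)}(29) − f^{(3)}(9)] = −1/720 × (696.000 − 216.000) = -0.666667.
After k=2: 4.45523e+06.
k=3: B_{6}/(6)! × [f^{(5)}(29) − f^{(5)}(9)] = 1/30240 × (0.00000 − 0.00000) = 0.00000.
After k=3: 4.45523e+06.
k=4: B_{8}/(8)! × [f^{(7)}(29) − f^{(7)}(9)] = −1/1209600 × (0.00000 − 0.00000) = 0.00000.

S_4 ≈ 4.45523e+06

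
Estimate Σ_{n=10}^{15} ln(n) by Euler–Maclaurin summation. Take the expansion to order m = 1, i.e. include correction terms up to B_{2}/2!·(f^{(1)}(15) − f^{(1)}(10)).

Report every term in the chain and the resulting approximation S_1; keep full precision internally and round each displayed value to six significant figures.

S_1 ≈ 15.0974

The integral term ∫_10^15 ln(x) dx = 12.5949.
Boundary: ½(f(10) + f(15)) = ½(2.30259 + 2.70805) = 2.50532.
Running total after boundary: 15.1002.
Correction k=1: B_{2}/2! · (f^{(1)}(15) − f^{(1)}(10)) = 1/12 · (0.0666667 − 0.100000) = -0.00277778.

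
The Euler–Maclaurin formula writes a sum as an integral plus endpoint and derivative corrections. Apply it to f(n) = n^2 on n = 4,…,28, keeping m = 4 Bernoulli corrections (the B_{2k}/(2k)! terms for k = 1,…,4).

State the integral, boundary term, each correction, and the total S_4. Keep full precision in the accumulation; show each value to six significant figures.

The integral term ∫_4^28 x^2 dx = 7296.00.
Endpoint term: (f(4) + f(28))/2 = (16.0000 + 784.000)/2 = 400.000.
So far: 7696.00.
Correction k=1: B_{2}/2! · (f^{(1)}(28) − f^{(1)}(4)) = 1/12 · (56.0000 − 8.00000) = 4.00000.
Running total after k=1: 7700.00.
Correction k=2: B_{4}/4! · (f^{(3)}(28) − f^{(3)}(4)) = −1/720 · (0.00000 − 0.00000) = 0.00000.
Running total after k=2: 7700.00.
Correction k=3: B_{6}/6! · (f^{(5)}(28) − f^{(5)}(4)) = 1/30240 · (0.00000 − 0.00000) = 0.00000.
Running total after k=3: 7700.00.
Correction k=4: B_{8}/8! · (f^{(7)}(28) − f^{(7)}(4)) = −1/1209600 · (0.00000 − 0.00000) = 0.00000.

S_4 ≈ 7700.00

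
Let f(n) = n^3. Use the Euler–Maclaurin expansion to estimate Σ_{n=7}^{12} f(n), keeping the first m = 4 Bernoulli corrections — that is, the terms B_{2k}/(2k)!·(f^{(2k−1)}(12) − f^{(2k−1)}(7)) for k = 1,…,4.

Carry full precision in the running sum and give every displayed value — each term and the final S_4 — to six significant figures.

S_4 ≈ 5643.00

Integral: ∫_7^12 x^3 dx = 4583.75.
½[f(7) + f(12)] = ½[343.000 + 1728.00] = 1035.50.
Running total after boundary: 5619.25.
Order-1 term: 1/12 · (432.000 − 147.000) = 23.7500.
Partial sum through k=1: 5643.00.
Order-2 term: −1/720 · (6.00000 − 6.00000) = 0.00000.
Partial sum through k=2: 5643.00.
Order-3 term: 1/30240 · (0.00000 − 0.00000) = 0.00000.
Partial sum through k=3: 5643.00.
Order-4 term: −1/1209600 · (0.00000 − 0.00000) = 0.00000.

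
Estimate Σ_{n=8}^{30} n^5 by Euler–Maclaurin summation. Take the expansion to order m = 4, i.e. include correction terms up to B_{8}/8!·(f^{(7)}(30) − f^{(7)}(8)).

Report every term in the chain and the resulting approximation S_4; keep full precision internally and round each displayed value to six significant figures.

∫_8^30 x^5 dx evaluates to 1.21456e+08.
Boundary: ½(f(8) + f(30)) = ½(32768.0 + 2.43000e+07) = 1.21664e+07.
Integral + boundary = 1.33623e+08.
Order-1 term: 1/12 · (4.05000e+06 − 20480.0) = 335793.
After k=1: 1.33958e+08.
Order-2 term: −1/720 · (54000.0 − 3840.00) = -69.6667.
After k=2: 1.33958e+08.
Order-3 term: 1/30240 · (120.000 − 120.000) = 0.00000.
After k=3: 1.33958e+08.
Order-4 term: −1/1209600 · (0.00000 − 0.00000) = 0.00000.

S_4 ≈ 1.33958e+08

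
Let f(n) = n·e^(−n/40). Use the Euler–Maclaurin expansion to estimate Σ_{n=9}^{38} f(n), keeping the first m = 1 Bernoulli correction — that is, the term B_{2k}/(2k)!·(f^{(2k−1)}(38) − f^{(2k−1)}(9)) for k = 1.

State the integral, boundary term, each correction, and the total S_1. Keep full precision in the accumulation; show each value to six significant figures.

S_1 ≈ 369.351

The integral term ∫_9^38 x·e^(−x/40) dx = 358.460.
Boundary: ½(f(9) + f(38)) = ½(7.18665 + 14.6962) = 10.9414.
So far: 369.401.
Correction k=1: B_{2}/2! · (f^{(1)}(38) − f^{(1)}(9)) = 1/12 · (0.0193371 − 0.618850) = -0.0499594.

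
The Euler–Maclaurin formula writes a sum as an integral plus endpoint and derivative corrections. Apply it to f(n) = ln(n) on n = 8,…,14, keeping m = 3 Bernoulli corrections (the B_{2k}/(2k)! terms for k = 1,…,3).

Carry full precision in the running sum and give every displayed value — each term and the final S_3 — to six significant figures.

S_3 ≈ 16.6661

The integral term ∫_8^14 ln(x) dx = 14.3113.
½[f(8) + f(14)] = ½[2.07944 + 2.63906] = 2.35925.
Running total after boundary: 16.6705.
Correction k=1: B_{2}/2! · (f^{(1)}(14) − f^{(1)}(8)) = 1/12 · (0.0714286 − 0.125000) = -0.00446429.
After k=1: 16.6661.
Correction k=2: B_{4}/4! · (f^{(3)}(14) − f^{(3)}(8)) = −1/720 · (0.000728863 − 0.00390625) = 4.41304e-06.
After k=2: 16.6661.
Correction k=3: B_{6}/6! · (f^{(5)}(14) − f^{(5)}(8)) = 1/30240 · (4.46243e-05 − 0.000732422) = -2.27446e-08.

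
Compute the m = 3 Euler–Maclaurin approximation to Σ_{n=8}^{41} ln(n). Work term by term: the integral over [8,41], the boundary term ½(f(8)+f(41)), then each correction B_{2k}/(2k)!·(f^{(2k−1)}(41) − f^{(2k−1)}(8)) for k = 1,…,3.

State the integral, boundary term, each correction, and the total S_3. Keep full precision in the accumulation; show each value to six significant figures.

The integral term ∫_8^41 ln(x) dx = 102.621.
Endpoint term: (f(8) + f(41))/2 = (2.07944 + 3.71357)/2 = 2.89651.
Running total after boundary: 105.517.
k=1: B_{2}/(2)! × [f^{(1)}(41) − f^{(1)}(8)] = 1/12 × (0.0243902 − 0.125000) = -0.00838415.
Running total after k=1: 105.509.
k=2: B_{4}/(4)! × [f^{(3)}(41) − f^{(3)}(8)] = −1/720 × (2.90187e-05 − 0.00390625) = 5.38504e-06.
Running total after k=2: 105.509.
k=3: B_{6}/(6)! × [f^{(5)}(41) − f^{(5)}(8)] = 1/30240 × (2.07153e-07 − 0.000732422) = -2.42134e-08.

S_3 ≈ 105.509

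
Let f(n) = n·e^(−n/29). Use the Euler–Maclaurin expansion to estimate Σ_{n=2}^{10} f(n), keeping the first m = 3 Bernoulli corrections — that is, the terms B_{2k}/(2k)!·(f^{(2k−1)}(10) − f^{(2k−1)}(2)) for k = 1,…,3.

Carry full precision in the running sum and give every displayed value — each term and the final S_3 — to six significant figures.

The integral term ∫_2^10 x·e^(−x/29) dx = 37.9543.
Boundary: ½(f(2) + f(10)) = ½(1.86672 + 7.08342) = 4.47507.
Running total after boundary: 42.4294.
Correction k=1: B_{2}/2! · (f^{(1)}(10) − f^{(1)}(2)) = 1/12 · (0.464086 − 0.868989) = -0.0337419.
After k=1: 42.3956.
Correction k=2: B_{4}/4! · (f^{(3)}(10) − f^{(3)}(2)) = −1/720 · (0.00223635 − 0.00325292) = 1.41190e-06.
After k=2: 42.3956.
Correction k=3: B_{6}/6! · (f^{(5)}(10) − f^{(5)}(2)) = 1/30240 · (4.66216e-06 − 6.50721e-06) = -6.10135e-11.

S_3 ≈ 42.3956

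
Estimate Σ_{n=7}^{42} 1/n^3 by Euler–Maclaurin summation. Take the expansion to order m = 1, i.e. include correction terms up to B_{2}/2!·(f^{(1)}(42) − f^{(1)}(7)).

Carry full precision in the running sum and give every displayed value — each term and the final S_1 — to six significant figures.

S_1 ≈ 0.0114892

Integral: ∫_7^42 1/x^3 dx = 0.00992063.
Boundary: ½(f(7) + f(42)) = ½(0.00291545 + 1.34975e-05) = 0.00146447.
Integral + boundary = 0.0113851.
Order-1 term: 1/12 · (-9.64104e-07 − (-0.00124948)) = 0.000104043.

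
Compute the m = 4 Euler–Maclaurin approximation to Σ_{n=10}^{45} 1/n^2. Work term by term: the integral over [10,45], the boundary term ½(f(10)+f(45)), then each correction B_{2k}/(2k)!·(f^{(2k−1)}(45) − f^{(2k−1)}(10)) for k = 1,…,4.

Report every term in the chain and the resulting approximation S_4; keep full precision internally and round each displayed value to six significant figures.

∫_10^45 1/x^2 dx evaluates to 0.0777778.
Endpoint term: (f(10) + f(45))/2 = (0.0100000 + 0.000493827)/2 = 0.00524691.
Integral + boundary = 0.0830247.
Order-1 term: 1/12 · (-2.19479e-05 − (-0.00200000)) = 0.000164838.
Running total after k=1: 0.0831895.
Order-2 term: −1/720 · (-1.30061e-07 − (-0.000240000)) = -3.33153e-07.
Running total after k=2: 0.0831892.
Order-3 term: 1/30240 · (-1.92684e-09 − (-7.20000e-05)) = 2.38089e-09.
Running total after k=3: 0.0831892.
Order-4 term: −1/1209600 · (-5.32854e-11 − (-4.03200e-05)) = -3.33333e-11.

S_4 ≈ 0.0831892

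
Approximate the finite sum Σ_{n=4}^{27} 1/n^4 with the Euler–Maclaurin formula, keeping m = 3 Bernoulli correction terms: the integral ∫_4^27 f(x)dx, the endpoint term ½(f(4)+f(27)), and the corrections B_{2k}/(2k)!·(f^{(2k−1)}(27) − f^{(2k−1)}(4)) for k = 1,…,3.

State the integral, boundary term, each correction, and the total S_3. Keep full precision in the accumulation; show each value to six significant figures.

Integral: ∫_4^27 1/x^4 dx = 0.00519140.
½[f(4) + f(27)] = ½[0.00390625 + 1.88168e-06] = 0.00195407.
So far: 0.00714546.
Correction k=1: B_{2}/2! · (f^{(1)}(27) − f^{(1)}(4)) = 1/12 · (-2.78767e-07 − (-0.00390625)) = 0.000325498.
Partial sum through k=1: 0.00747096.
Correction k=2: B_{4}/4! · (f^{(3)}(27) − f^{(3)}(4)) = −1/720 · (-1.14719e-08 − (-0.00732422)) = -1.01725e-05.
Partial sum through k=2: 0.00746079.
Correction k=3: B_{6}/6! · (f^{(5)}(27) − f^{(5)}(4)) = 1/30240 · (-8.81242e-10 − (-0.0256348)) = 8.47710e-07.

S_3 ≈ 0.00746164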